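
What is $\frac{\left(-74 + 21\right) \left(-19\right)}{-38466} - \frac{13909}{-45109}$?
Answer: $\frac{489598831}{1735162794} \approx 0.28216$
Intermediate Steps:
$\frac{\left(-74 + 21\right) \left(-19\right)}{-38466} - \frac{13909}{-45109} = \left(-53\right) \left(-19\right) \left(- \frac{1}{38466}\right) - - \frac{13909}{45109} = 1007 \left(- \frac{1}{38466}\right) + \frac{13909}{45109} = - \frac{1007}{38466} + \frac{13909}{45109} = \frac{489598831}{1735162794}$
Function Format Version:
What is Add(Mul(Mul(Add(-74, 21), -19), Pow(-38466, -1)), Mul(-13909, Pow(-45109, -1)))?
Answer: Rational(489598831, 1735162794) ≈ 0.28216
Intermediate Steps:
Add(Mul(Mul(Add(-74, 21), -19), Pow(-38466, -1)), Mul(-13909, Pow(-45109, -1))) = Add(Mul(Mul(-53, -19), Rational(-1, 38466)), Mul(-13909, Rational(-1, 45109))) = Add(Mul(1007, Rational(-1, 38466)), Rational(13909, 45109)) = Add(Rational(-1007, 38466), Rational(13909, 45109)) = Rational(489598831, 1735162794)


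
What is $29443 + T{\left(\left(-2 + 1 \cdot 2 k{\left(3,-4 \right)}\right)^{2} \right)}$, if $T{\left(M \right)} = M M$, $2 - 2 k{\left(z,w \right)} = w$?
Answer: $29699$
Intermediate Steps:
$k{\left(z,w \right)} = 1 - \frac{w}{2}$
$T{\left(M \right)} = M^{2}$
$29443 + T{\left(\left(-2 + 1 \cdot 2 k{\left(3,-4 \right)}\right)^{2} \right)} = 29443 + \left(\left(-2 + 1 \cdot 2 \left(1 - -2\right)\right)^{2}\right)^{2} = 29443 + \left(\left(-2 + 2 \left(1 + 2\right)\right)^{2}\right)^{2} = 29443 + \left(\left(-2 + 2 \cdot 3\right)^{2}\right)^{2} = 29443 + \left(\left(-2 + 6\right)^{2}\right)^{2} = 29443 + \left(4^{2}\right)^{2} = 29443 + 16^{2} = 29443 + 256 = 29699$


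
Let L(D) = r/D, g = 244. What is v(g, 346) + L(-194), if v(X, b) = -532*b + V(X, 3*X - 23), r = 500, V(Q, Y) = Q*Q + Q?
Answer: -12056574/97 ≈ -1.2429e+5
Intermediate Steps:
V(Q, Y) = Q + Q² (V(Q, Y) = Q² + Q = Q + Q²)
v(X, b) = -532*b + X*(1 + X)
L(D) = 500/D
v(g, 346) + L(-194) = (-532*346 + 244*(1 + 244)) + 500/(-194) = (-184072 + 244*245) + 500*(-1/194) = (-184072 + 59780) - 250/97 = -124292 - 250/97 = -12056574/97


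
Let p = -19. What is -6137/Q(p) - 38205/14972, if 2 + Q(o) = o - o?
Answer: 45903377/14972 ≈ 3065.9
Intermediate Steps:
Q(o) = -2 (Q(o) = -2 + (o - o) = -2 + 0 = -2)
-6137/Q(p) - 38205/14972 = -6137/(-2) - 38205/14972 = -6137*(-1/2) - 38205*1/14972 = 6137/2 - 38205/14972 = 45903377/14972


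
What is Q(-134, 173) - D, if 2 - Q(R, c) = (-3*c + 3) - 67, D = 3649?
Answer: -3064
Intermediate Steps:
Q(R, c) = 66 + 3*c (Q(R, c) = 2 - ((-3*c + 3) - 67) = 2 - ((3 - 3*c) - 67) = 2 - (-64 - 3*c) = 2 + (64 + 3*c) = 66 + 3*c)
Q(-134, 173) - D = (66 + 3*173) - 1*3649 = (66 + 519) - 3649 = 585 - 3649 = -3064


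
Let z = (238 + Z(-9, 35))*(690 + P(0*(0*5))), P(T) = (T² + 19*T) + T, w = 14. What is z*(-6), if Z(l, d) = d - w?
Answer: -1072260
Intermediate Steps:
P(T) = T² + 20*T
Z(l, d) = -14 + d (Z(l, d) = d - 1*14 = d - 14 = -14 + d)
z = 178710 (z = (238 + (-14 + 35))*(690 + (0*(0*5))*(20 + 0*(0*5))) = (238 + 21)*(690 + (0*0)*(20 + 0*0)) = 259*(690 + 0*(20 + 0)) = 259*(690 + 0*20) = 259*(690 + 0) = 259*690 = 178710)
z*(-6) = 178710*(-6) = -1072260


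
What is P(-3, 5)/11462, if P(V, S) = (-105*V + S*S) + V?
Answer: 337/11462 ≈ 0.029402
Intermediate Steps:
P(V, S) = S² - 104*V (P(V, S) = (-105*V + S²) + V = (S² - 105*V) + V = S² - 104*V)
P(-3, 5)/11462 = (5² - 104*(-3))/11462 = (25 + 312)*(1/11462) = 337*(1/11462) = 337/11462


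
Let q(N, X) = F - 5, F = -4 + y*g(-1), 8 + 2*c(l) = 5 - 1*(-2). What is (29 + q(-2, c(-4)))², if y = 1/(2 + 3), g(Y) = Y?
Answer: 9801/25 ≈ 392.04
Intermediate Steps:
c(l) = -½ (c(l) = -4 + (5 - 1*(-2))/2 = -4 + (5 + 2)/2 = -4 + (½)*7 = -4 + 7/2 = -½)
y = ⅕ (y = 1/5 = ⅕ ≈ 0.20000)
F = -21/5 (F = -4 + (⅕)*(-1) = -4 - ⅕ = -21/5 ≈ -4.2000)
q(N, X) = -46/5 (q(N, X) = -21/5 - 5 = -46/5)
(29 + q(-2, c(-4)))² = (29 - 46/5)² = (99/5)² = 9801/25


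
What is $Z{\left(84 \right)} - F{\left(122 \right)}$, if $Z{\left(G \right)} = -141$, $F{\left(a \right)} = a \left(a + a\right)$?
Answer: $-29909$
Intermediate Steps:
$F{\left(a \right)} = 2 a^{2}$ ($F{\left(a \right)} = a 2 a = 2 a^{2}$)
$Z{\left(84 \right)} - F{\left(122 \right)} = -141 - 2 \cdot 122^{2} = -141 - 2 \cdot 14884 = -141 - 29768 = -29909$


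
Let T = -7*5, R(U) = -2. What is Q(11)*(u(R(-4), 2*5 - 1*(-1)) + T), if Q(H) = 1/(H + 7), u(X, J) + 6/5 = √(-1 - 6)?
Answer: -181/90 + I*√7/18 ≈ -2.0111 + 0.14699*I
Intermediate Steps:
u(X, J) = -6/5 + I*√7 (u(X, J) = -6/5 + √(-1 - 6) = -6/5 + √(-7) = -6/5 + I*√7)
Q(H) = 1/(7 + H)
T = -35
Q(11)*(u(R(-4), 2*5 - 1*(-1)) + T) = ((-6/5 + I*√7) - 35)/(7 + 11) = (-181/5 + I*√7)/18 = -181/90 + I*√7/18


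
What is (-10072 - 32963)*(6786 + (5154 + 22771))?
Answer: -1493787885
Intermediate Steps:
(-10072 - 32963)*(6786 + (5154 + 22771)) = -43035*(6786 + 27925) = -43035*34711 = -1493787885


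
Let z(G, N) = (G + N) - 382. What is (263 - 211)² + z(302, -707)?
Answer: 1917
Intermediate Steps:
z(G, N) = -382 + G + N
(263 - 211)² + z(302, -707) = (263 - 211)² + (-382 + 302 - 707) = 52² - 787 = 2704 - 787 = 1917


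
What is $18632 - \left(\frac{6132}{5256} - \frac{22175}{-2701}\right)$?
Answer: $\frac{301798235}{16206} \approx 18623.0$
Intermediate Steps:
$18632 - \left(\frac{6132}{5256} - \frac{22175}{-2701}\right) = 18632 - \left(6132 \cdot \frac{1}{5256} - - \frac{22175}{2701}\right) = 18632 - \left(\frac{7}{6} + \frac{22175}{2701}\right) = 18632 - \frac{151957}{16206} = \frac{301798235}{16206}$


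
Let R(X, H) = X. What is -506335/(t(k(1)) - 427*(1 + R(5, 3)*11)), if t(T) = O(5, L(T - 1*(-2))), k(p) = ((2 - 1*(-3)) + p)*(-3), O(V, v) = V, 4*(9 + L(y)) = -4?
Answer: 506335/23907 ≈ 21.179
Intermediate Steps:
L(y) = -10 (L(y) = -9 + (¼)*(-4) = -9 - 1 = -10)
k(p) = -15 - 3*p (k(p) = ((2 + 3) + p)*(-3) = (5 + p)*(-3) = -15 - 3*p)
t(T) = 5
-506335/(t(k(1)) - 427*(1 + R(5, 3)*11)) = -506335/(5 - 427*(1 + 5*11)) = -506335/(5 - 427*(1 + 55)) = -506335/(5 - 427*56) = -506335/(5 - 23912) = -506335/(-23907) = -506335*(-1/23907) = 506335/23907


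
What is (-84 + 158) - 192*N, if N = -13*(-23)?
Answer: -57334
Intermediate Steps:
N = 299
(-84 + 158) - 192*N = (-84 + 158) - 192*299 = 74 - 57408 = -57334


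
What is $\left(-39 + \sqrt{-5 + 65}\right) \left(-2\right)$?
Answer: $78 - 4 \sqrt{15} \approx 62.508$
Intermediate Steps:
$\left(-39 + \sqrt{-5 + 65}\right) \left(-2\right) = \left(-39 + \sqrt{60}\right) \left(-2\right) = \left(-39 + 2 \sqrt{15}\right) \left(-2\right) = 78 - 4 \sqrt{15}$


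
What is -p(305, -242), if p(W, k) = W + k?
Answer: -63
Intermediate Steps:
-p(305, -242) = -(305 - 242) = -1*63 = -63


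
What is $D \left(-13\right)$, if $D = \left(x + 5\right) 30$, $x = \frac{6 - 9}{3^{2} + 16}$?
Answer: $- \frac{9516}{5} \approx -1903.2$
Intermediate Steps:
$x = - \frac{3}{25}$ ($x = - \frac{3}{9 + 16} = - \frac{3}{25} \approx -0.12$)
$D = \frac{732}{5}$ ($D = \left(- \frac{3}{25} + 5\right) 30 = \frac{122}{25} \cdot 30 = \frac{732}{5} \approx 146.4$)
$D \left(-13\right) = \frac{732}{5} \left(-13\right) = - \frac{9516}{5}$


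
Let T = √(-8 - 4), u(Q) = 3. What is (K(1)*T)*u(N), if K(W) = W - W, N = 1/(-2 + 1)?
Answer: 0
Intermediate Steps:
N = -1 (N = 1/(-1) = -1)
K(W) = 0
T = 2*I*√3 (T = √(-12) = 2*I*√3 ≈ 3.4641*I)
(K(1)*T)*u(N) = (0*(2*I*√3))*3 = 0*3 = 0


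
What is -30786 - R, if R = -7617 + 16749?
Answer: -39918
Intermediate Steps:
R = 9132
-30786 - R = -30786 - 1*9132 = -30786 - 9132 = -39918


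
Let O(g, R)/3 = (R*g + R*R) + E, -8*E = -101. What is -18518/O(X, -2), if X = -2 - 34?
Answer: -148144/2127 ≈ -69.649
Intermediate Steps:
E = 101/8 (E = -⅛*(-101) = 101/8 ≈ 12.625)
X = -36
O(g, R) = 303/8 + 3*R² + 3*R*g (O(g, R) = 3*((R*g + R*R) + 101/8) = 3*((R*g + R²) + 101/8) = 3*((R² + R*g) + 101/8) = 3*(101/8 + R² + R*g) = 303/8 + 3*R² + 3*R*g)
-18518/O(X, -2) = -18518/(303/8 + 3*(-2)² + 3*(-2)*(-36)) = -18518/(303/8 + 3*4 + 216) = -18518/(303/8 + 12 + 216) = -18518/2127/8 = -18518*8/2127 = -148144/2127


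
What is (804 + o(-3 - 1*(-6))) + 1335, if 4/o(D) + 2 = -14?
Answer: 8555/4 ≈ 2138.8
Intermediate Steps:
o(D) = -1/4 (o(D) = 4/(-2 - 14) = 4/(-16) = 4*(-1/16) = -1/4)
(804 + o(-3 - 1*(-6))) + 1335 = (804 - 1/4) + 1335 = 3215/4 + 1335 = 8555/4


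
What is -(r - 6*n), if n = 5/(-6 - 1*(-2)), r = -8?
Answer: 1/2 ≈ 0.50000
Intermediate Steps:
n = -5/4 (n = 5/(-6 + 2) = 5/(-4) = 5*(-1/4) = -5/4 ≈ -1.2500)
-(r - 6*n) = -(-8 - 6*(-5/4)) = -(-8 + 15/2) = -1*(-1/2) = 1/2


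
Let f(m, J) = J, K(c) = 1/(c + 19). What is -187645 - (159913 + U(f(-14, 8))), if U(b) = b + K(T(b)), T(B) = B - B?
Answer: -6603755/19 ≈ -3.4757e+5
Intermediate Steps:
T(B) = 0
K(c) = 1/(19 + c)
U(b) = 1/19 + b (U(b) = b + 1/(19 + 0) = b + 1/19 = 1/19 + b)
-187645 - (159913 + U(f(-14, 8))) = -187645 - (159913 + (1/19 + 8)) = -187645 - (159913 + 153/19) = -187645 - 1*3038500/19 = -187645 - 3038500/19 = -6603755/19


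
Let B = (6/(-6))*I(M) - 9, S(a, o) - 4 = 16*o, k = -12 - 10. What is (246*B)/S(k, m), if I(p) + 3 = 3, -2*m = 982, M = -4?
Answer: 1107/3926 ≈ 0.28197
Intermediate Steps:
m = -491 (m = -1/2*982 = -491)
I(p) = 0 (I(p) = -3 + 3 = 0)
k = -22
S(a, o) = 4 + 16*o
B = -9 (B = (6/(-6))*0 - 9 = (6*(-1/6))*0 - 9 = -1*0 - 9 = 0 - 9 = -9)
(246*B)/S(k, m) = (246*(-9))/(4 + 16*(-491)) = -2214/(4 - 7856) = -2214/(-7852) = -2214*(-1/7852) = 1107/3926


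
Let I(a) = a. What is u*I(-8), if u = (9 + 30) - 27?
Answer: -96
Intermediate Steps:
u = 12 (u = 39 - 27 = 12)
u*I(-8) = 12*(-8) = -96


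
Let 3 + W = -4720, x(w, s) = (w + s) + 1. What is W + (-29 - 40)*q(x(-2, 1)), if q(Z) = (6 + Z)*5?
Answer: -6793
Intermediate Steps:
x(w, s) = 1 + s + w (x(w, s) = (s + w) + 1 = 1 + s + w)
q(Z) = 30 + 5*Z
W = -4723 (W = -3 - 4720 = -4723)
W + (-29 - 40)*q(x(-2, 1)) = -4723 + (-29 - 40)*(30 + 5*(1 + 1 - 2)) = -4723 - 69*(30 + 5*0) = -4723 - 69*(30 + 0) = -4723 - 69*30 = -4723 - 2070 = -6793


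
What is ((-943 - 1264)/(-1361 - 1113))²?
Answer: 4870849/6120676 ≈ 0.79580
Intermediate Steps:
((-943 - 1264)/(-1361 - 1113))² = (-2207/(-2474))² = (-2207*(-1/2474))² = (2207/2474)² = 4870849/6120676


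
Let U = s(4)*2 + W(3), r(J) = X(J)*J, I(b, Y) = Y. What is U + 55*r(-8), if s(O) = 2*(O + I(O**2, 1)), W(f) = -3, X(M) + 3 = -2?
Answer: 2217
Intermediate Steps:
X(M) = -5 (X(M) = -3 - 2 = -5)
s(O) = 2 + 2*O (s(O) = 2*(O + 1) = 2*(1 + O) = 2 + 2*O)
r(J) = -5*J
U = 17 (U = (2 + 2*4)*2 - 3 = (2 + 8)*2 - 3 = 10*2 - 3 = 20 - 3 = 17)
U + 55*r(-8) = 17 + 55*(-5*(-8)) = 17 + 55*40 = 17 + 2200 = 2217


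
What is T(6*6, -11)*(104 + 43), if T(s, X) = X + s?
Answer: 3675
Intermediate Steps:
T(6*6, -11)*(104 + 43) = (-11 + 6*6)*(104 + 43) = (-11 + 36)*147 = 25*147 = 3675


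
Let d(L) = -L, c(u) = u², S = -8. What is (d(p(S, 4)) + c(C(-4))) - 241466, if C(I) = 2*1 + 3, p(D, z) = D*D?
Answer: -241505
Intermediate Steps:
p(D, z) = D²
C(I) = 5 (C(I) = 2 + 3 = 5)
(d(p(S, 4)) + c(C(-4))) - 241466 = (-1*(-8)² + 5²) - 241466 = (-1*64 + 25) - 241466 = (-64 + 25) - 241466 = -39 - 241466 = -241505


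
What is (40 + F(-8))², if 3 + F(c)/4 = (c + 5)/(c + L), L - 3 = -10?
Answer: 20736/25 ≈ 829.44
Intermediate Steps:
L = -7 (L = 3 - 10 = -7)
F(c) = -12 + 4*(5 + c)/(-7 + c) (F(c) = -12 + 4*((c + 5)/(c - 7)) = -12 + 4*((5 + c)/(-7 + c)) = -12 + 4*(5 + c)/(-7 + c))
(40 + F(-8))² = (40 + 8*(13 - 1*(-8))/(-7 - 8))² = (40 + 8*(13 + 8)/(-15))² = (40 + 8*(-1/15)*21)² = (40 - 56/5)² = (144/5)² = 20736/25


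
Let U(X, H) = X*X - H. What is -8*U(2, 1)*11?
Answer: -264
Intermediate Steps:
U(X, H) = X² - H
-8*U(2, 1)*11 = -8*(2² - 1*1)*11 = -8*(4 - 1)*11 = -8*3*11 = -24*11 = -264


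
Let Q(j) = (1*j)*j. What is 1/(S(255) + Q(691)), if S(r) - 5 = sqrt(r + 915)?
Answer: 26527/12666271057 - sqrt(130)/75997626342 ≈ 2.0942e-6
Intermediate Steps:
S(r) = 5 + sqrt(915 + r) (S(r) = 5 + sqrt(r + 915) = 5 + sqrt(915 + r))
Q(j) = j**2 (Q(j) = j*j = j**2)
1/(S(255) + Q(691)) = 1/((5 + sqrt(915 + 255)) + 691**2) = 1/((5 + sqrt(1170)) + 477481) = 1/((5 + 3*sqrt(130)) + 477481) = 1/(477486 + 3*sqrt(130))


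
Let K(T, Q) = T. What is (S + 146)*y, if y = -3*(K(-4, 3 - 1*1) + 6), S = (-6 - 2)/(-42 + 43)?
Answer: -828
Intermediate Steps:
S = -8 (S = -8/1 = -8*1 = -8)
y = -6 (y = -3*(-4 + 6) = -3*2 = -6)
(S + 146)*y = (-8 + 146)*(-6) = 138*(-6) = -828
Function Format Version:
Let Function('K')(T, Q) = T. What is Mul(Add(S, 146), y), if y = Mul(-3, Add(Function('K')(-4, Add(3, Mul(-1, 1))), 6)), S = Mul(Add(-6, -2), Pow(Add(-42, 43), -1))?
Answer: -828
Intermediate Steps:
S = -8 (S = Mul(-8, Pow(1, -1)) = Mul(-8, 1) = -8)
y = -6 (y = Mul(-3, Add(-4, 6)) = Mul(-3, 2) = -6)
Mul(Add(S, 146), y) = Mul(Add(-8, 146), -6) = Mul(138, -6) = -828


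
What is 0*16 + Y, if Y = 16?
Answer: 16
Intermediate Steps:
0*16 + Y = 0*16 + 16 = 0 + 16 = 16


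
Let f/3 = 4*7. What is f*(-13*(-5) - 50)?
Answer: 1260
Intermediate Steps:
f = 84 (f = 3*(4*7) = 3*28 = 84)
f*(-13*(-5) - 50) = 84*(-13*(-5) - 50) = 84*(65 - 50) = 84*15 = 1260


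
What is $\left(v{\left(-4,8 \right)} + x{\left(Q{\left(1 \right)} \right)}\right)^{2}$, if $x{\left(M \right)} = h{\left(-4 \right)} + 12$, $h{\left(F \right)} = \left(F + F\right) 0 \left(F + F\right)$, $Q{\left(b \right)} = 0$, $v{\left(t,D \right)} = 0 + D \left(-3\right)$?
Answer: $144$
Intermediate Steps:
$v{\left(t,D \right)} = - 3 D$ ($v{\left(t,D \right)} = 0 - 3 D = - 3 D$)
$h{\left(F \right)} = 0$ ($h{\left(F \right)} = 2 F 0 \cdot 2 F = 0 \cdot 2 F = 0$)
$x{\left(M \right)} = 12$ ($x{\left(M \right)} = 0 + 12 = 12$)
$\left(v{\left(-4,8 \right)} + x{\left(Q{\left(1 \right)} \right)}\right)^{2} = \left(\left(-3\right) 8 + 12\right)^{2} = \left(-24 + 12\right)^{2} = \left(-12\right)^{2} = 144$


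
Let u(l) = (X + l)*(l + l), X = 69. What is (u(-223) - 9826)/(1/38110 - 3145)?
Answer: -2243078380/119855949 ≈ -18.715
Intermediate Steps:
u(l) = 2*l*(69 + l) (u(l) = (69 + l)*(l + l) = (69 + l)*(2*l) = 2*l*(69 + l))
(u(-223) - 9826)/(1/38110 - 3145) = (2*(-223)*(69 - 223) - 9826)/(1/38110 - 3145) = (2*(-223)*(-154) - 9826)/(1/38110 - 3145) = (68684 - 9826)/(-119855949/38110) = 58858*(-38110/119855949) = -2243078380/119855949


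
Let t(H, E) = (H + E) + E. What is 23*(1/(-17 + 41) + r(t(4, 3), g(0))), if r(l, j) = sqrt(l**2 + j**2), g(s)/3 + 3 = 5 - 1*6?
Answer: 23/24 + 46*sqrt(61) ≈ 360.23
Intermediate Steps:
g(s) = -12 (g(s) = -9 + 3*(5 - 1*6) = -9 + 3*(5 - 6) = -9 + 3*(-1) = -9 - 3 = -12)
t(H, E) = H + 2*E (t(H, E) = (E + H) + E = H + 2*E)
r(l, j) = sqrt(j**2 + l**2)
23*(1/(-17 + 41) + r(t(4, 3), g(0))) = 23*(1/(-17 + 41) + sqrt((-12)**2 + (4 + 2*3)**2)) = 23*(1/24 + sqrt(144 + (4 + 6)**2)) = 23*(1/24 + sqrt(144 + 10**2)) = 23*(1/24 + sqrt(144 + 100)) = 23*(1/24 + sqrt(244)) = 23*(1/24 + 2*sqrt(61)) = 23/24 + 46*sqrt(61)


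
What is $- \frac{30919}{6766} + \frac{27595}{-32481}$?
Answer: $- \frac{1190987809}{219766446} \approx -5.4193$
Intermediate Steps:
$- \frac{30919}{6766} + \frac{27595}{-32481} = \left(-30919\right) \frac{1}{6766} + 27595 \left(- \frac{1}{32481}\right) = - \frac{30919}{6766} - \frac{27595}{32481} = - \frac{1190987809}{219766446}$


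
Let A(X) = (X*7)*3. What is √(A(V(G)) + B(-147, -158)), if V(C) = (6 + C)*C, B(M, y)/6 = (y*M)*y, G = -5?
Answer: I*√22018353 ≈ 4692.4*I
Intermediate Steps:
B(M, y) = 6*M*y² (B(M, y) = 6*((y*M)*y) = 6*((M*y)*y) = 6*(M*y²) = 6*M*y²)
V(C) = C*(6 + C)
A(X) = 21*X (A(X) = (7*X)*3 = 21*X)
√(A(V(G)) + B(-147, -158)) = √(21*(-5*(6 - 5)) + 6*(-147)*(-158)²) = √(21*(-5*1) + 6*(-147)*24964) = √(21*(-5) - 22018248) = √(-105 - 22018248) = √(-22018353) = I*√22018353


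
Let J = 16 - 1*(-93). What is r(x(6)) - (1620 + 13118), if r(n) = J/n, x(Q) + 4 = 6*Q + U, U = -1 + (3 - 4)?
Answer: -442031/30 ≈ -14734.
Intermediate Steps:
U = -2 (U = -1 - 1 = -2)
J = 109 (J = 16 + 93 = 109)
x(Q) = -6 + 6*Q (x(Q) = -4 + (6*Q - 2) = -4 + (-2 + 6*Q) = -6 + 6*Q)
r(n) = 109/n
r(x(6)) - (1620 + 13118) = 109/(-6 + 6*6) - (1620 + 13118) = 109/(-6 + 36) - 1*14738 = 109/30 - 14738 = -442031/30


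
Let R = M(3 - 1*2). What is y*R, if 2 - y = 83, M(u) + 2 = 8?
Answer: -486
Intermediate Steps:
M(u) = 6 (M(u) = -2 + 8 = 6)
R = 6
y = -81 (y = 2 - 1*83 = 2 - 83 = -81)
y*R = -81*6 = -486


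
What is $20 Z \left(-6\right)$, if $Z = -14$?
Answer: $1680$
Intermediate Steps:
$20 Z \left(-6\right) = 20 \left(-14\right) \left(-6\right) = \left(-280\right) \left(-6\right) = 1680$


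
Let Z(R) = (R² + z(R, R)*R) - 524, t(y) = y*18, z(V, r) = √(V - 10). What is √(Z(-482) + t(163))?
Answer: √(234734 - 964*I*√123) ≈ 484.62 - 11.031*I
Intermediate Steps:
z(V, r) = √(-10 + V)
t(y) = 18*y
Z(R) = -524 + R² + R*√(-10 + R) (Z(R) = (R² + √(-10 + R)*R) - 524 = (R² + R*√(-10 + R)) - 524 = -524 + R² + R*√(-10 + R))
√(Z(-482) + t(163)) = √((-524 + (-482)² - 482*√(-10 - 482)) + 18*163) = √((-524 + 232324 - 964*I*√123) + 2934) = √((231800 - 964*I*√123) + 2934) = √(234734 - 964*I*√123)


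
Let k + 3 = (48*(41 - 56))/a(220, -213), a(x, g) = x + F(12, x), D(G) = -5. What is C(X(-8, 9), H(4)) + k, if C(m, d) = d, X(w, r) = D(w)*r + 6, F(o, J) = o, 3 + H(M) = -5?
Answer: -409/29 ≈ -14.103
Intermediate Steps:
H(M) = -8 (H(M) = -3 - 5 = -8)
a(x, g) = 12 + x (a(x, g) = x + 12 = 12 + x)
X(w, r) = 6 - 5*r (X(w, r) = -5*r + 6 = 6 - 5*r)
k = -177/29 (k = -3 + (48*(41 - 56))/(12 + 220) = -3 + (48*(-15))/232 = -3 - 720*1/232 = -3 - 90/29 = -177/29 ≈ -6.1034)
C(X(-8, 9), H(4)) + k = -8 - 177/29 = -409/29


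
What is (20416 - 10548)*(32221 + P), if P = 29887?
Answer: 612881744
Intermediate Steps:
(20416 - 10548)*(32221 + P) = (20416 - 10548)*(32221 + 29887) = 9868*62108 = 612881744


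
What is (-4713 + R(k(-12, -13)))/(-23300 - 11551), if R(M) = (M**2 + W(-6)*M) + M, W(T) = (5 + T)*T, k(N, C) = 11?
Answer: 1505/11617 ≈ 0.12955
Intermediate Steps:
W(T) = T*(5 + T)
R(M) = M**2 + 7*M (R(M) = (M**2 + (-6*(5 - 6))*M) + M = (M**2 + (-6*(-1))*M) + M = (M**2 + 6*M) + M = M**2 + 7*M)
(-4713 + R(k(-12, -13)))/(-23300 - 11551) = (-4713 + 11*(7 + 11))/(-23300 - 11551) = (-4713 + 11*18)/(-34851) = (-4713 + 198)*(-1/34851) = -4515*(-1/34851) = 1505/11617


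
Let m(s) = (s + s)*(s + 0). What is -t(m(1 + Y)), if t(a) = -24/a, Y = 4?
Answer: 12/25 ≈ 0.48000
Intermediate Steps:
m(s) = 2*s² (m(s) = (2*s)*s = 2*s²)
-t(m(1 + Y)) = -(-24)/(2*(1 + 4)²) = -(-24)/(2*5²) = -(-24)/(2*25) = -(-24)/50 = -1*(-12/25) = 12/25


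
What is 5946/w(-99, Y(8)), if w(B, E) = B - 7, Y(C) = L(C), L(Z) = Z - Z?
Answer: -2973/53 ≈ -56.094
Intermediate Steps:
L(Z) = 0
Y(C) = 0
w(B, E) = -7 + B
5946/w(-99, Y(8)) = 5946/(-7 - 99) = 5946/(-106) = 5946*(-1/106) = -2973/53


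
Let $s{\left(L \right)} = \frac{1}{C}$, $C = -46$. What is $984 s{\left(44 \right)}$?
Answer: $- \frac{492}{23} \approx -21.391$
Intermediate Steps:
$s{\left(L \right)} = - \frac{1}{46}$ ($s{\left(L \right)} = \frac{1}{-46} = - \frac{1}{46}$)
$984 s{\left(44 \right)} = 984 \left(- \frac{1}{46}\right) = - \frac{492}{23}$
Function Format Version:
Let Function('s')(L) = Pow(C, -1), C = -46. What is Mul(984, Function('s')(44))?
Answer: Rational(-492, 23) ≈ -21.391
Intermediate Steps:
Function('s')(L) = Rational(-1, 46) (Function('s')(L) = Pow(-46, -1) = Rational(-1, 46))
Mul(984, Function('s')(44)) = Mul(984, Rational(-1, 46)) = Rational(-492, 23)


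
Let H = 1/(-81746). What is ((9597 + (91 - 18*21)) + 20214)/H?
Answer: -2413468904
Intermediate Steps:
H = -1/81746 ≈ -1.2233e-5
((9597 + (91 - 18*21)) + 20214)/H = ((9597 + (91 - 18*21)) + 20214)/(-1/81746) = ((9597 + (91 - 378)) + 20214)*(-81746) = ((9597 - 287) + 20214)*(-81746) = (9310 + 20214)*(-81746) = 29524*(-81746) = -2413468904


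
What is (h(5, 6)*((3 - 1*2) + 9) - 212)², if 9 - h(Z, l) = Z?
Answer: 29584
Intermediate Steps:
h(Z, l) = 9 - Z
(h(5, 6)*((3 - 1*2) + 9) - 212)² = ((9 - 1*5)*((3 - 1*2) + 9) - 212)² = ((9 - 5)*((3 - 2) + 9) - 212)² = (4*(1 + 9) - 212)² = (4*10 - 212)² = (40 - 212)² = (-172)² = 29584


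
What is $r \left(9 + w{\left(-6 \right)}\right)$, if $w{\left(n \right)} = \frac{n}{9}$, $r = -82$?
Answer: $- \frac{2050}{3} \approx -683.33$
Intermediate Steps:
$w{\left(n \right)} = \frac{n}{9}$ ($w{\left(n \right)} = n \frac{1}{9} = \frac{n}{9}$)
$r \left(9 + w{\left(-6 \right)}\right) = - 82 \left(9 + \frac{1}{9} \left(-6\right)\right) = - 82 \left(9 - \frac{2}{3}\right) = \left(-82\right) \frac{25}{3} = - \frac{2050}{3}$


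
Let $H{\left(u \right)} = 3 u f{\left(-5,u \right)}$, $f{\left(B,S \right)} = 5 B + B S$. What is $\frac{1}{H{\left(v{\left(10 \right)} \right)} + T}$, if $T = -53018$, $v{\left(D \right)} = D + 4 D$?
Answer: $- \frac{1}{94268} \approx -1.0608 \cdot 10^{-5}$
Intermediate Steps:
$v{\left(D \right)} = 5 D$
$H{\left(u \right)} = 3 u \left(-25 - 5 u\right)$ ($H{\left(u \right)} = 3 u \left(- 5 \left(5 + u\right)\right) = 3 u \left(-25 - 5 u\right)$)
$\frac{1}{H{\left(v{\left(10 \right)} \right)} + T} = \frac{1}{15 \cdot 5 \cdot 10 \left(-5 - 5 \cdot 10\right) - 53018} = \frac{1}{15 \cdot 50 \left(-5 - 50\right) - 53018} = \frac{1}{15 \cdot 50 \left(-55\right) - 53018} = \frac{1}{-41250 - 53018} = \frac{1}{-94268} = - \frac{1}{94268}$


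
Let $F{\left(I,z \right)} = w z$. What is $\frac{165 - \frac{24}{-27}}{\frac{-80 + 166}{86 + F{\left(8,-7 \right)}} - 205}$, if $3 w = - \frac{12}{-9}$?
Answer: $- \frac{556889}{684702} \approx -0.81333$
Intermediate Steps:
$w = \frac{4}{9}$ ($w = \frac{\left(-12\right) \frac{1}{-9}}{3} = \frac{\left(-12\right) \left(- \frac{1}{9}\right)}{3} = \frac{1}{3} \cdot \frac{4}{3} = \frac{4}{9} \approx 0.44444$)
$F{\left(I,z \right)} = \frac{4 z}{9}$
$\frac{165 - \frac{24}{-27}}{\frac{-80 + 166}{86 + F{\left(8,-7 \right)}} - 205} = \frac{165 - \frac{24}{-27}}{\frac{-80 + 166}{86 + \frac{4}{9} \left(-7\right)} - 205} = \frac{165 - - \frac{8}{9}}{\frac{86}{86 - \frac{28}{9}} - 205} = \frac{165 + \frac{8}{9}}{\frac{86}{\frac{746}{9}} - 205} = \frac{1493}{9 \left(86 \cdot \frac{9}{746} - 205\right)} = \frac{1493}{9 \left(\frac{387}{373} - 205\right)} = \frac{1493}{9 \left(- \frac{76078}{373}\right)} = \frac{1493}{9} \left(- \frac{373}{76078}\right) = - \frac{556889}{684702}$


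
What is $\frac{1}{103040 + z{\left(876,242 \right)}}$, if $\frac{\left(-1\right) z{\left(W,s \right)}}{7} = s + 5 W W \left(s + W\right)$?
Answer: $- \frac{1}{30027321534} \approx -3.3303 \cdot 10^{-11}$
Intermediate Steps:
$z{\left(W,s \right)} = - 7 s - 35 W^{2} \left(W + s\right)$ ($z{\left(W,s \right)} = - 7 \left(s + 5 W W \left(s + W\right)\right) = - 7 \left(s + 5 W^{2} \left(W + s\right)\right) = - 7 s - 35 W^{2} \left(W + s\right)$)
$\frac{1}{103040 + z{\left(876,242 \right)}} = \frac{1}{103040 - \left(1694 + 6499674720 + 23527748160\right)} = \frac{1}{103040 - \left(23527749854 + 6499674720\right)} = \frac{1}{103040 - 30027424574} = \frac{1}{-30027321534} = - \frac{1}{30027321534}$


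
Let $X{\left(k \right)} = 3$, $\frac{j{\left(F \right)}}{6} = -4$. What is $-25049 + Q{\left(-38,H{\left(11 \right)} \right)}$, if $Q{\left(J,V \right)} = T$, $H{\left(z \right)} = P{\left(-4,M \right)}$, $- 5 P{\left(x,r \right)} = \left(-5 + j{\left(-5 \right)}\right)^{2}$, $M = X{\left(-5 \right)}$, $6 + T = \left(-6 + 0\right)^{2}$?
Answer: $-25019$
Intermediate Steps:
$j{\left(F \right)} = -24$ ($j{\left(F \right)} = 6 \left(-4\right) = -24$)
$T = 30$ ($T = -6 + \left(-6 + 0\right)^{2} = -6 + \left(-6\right)^{2} = -6 + 36 = 30$)
$M = 3$
$P{\left(x,r \right)} = - \frac{841}{5}$ ($P{\left(x,r \right)} = - \frac{\left(-5 - 24\right)^{2}}{5} = - \frac{\left(-29\right)^{2}}{5} = \left(- \frac{1}{5}\right) 841 = - \frac{841}{5}$)
$H{\left(z \right)} = - \frac{841}{5}$
$Q{\left(J,V \right)} = 30$
$-25049 + Q{\left(-38,H{\left(11 \right)} \right)} = -25049 + 30 = -25019$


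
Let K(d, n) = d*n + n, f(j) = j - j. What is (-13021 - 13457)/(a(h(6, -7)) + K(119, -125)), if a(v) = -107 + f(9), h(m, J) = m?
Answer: 26478/15107 ≈ 1.7527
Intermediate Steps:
f(j) = 0
a(v) = -107 (a(v) = -107 + 0 = -107)
K(d, n) = n + d*n
(-13021 - 13457)/(a(h(6, -7)) + K(119, -125)) = (-13021 - 13457)/(-107 - 125*(1 + 119)) = -26478/(-107 - 125*120) = -26478/(-107 - 15000) = -26478/(-15107) = -26478*(-1/15107) = 26478/15107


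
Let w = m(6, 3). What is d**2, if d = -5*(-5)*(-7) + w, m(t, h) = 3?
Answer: 29584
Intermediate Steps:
w = 3
d = -172 (d = -5*(-5)*(-7) + 3 = 25*(-7) + 3 = -175 + 3 = -172)
d**2 = (-172)**2 = 29584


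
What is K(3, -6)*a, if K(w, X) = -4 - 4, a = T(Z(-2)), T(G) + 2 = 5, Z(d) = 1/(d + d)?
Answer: -24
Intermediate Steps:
Z(d) = 1/(2*d)
T(G) = 3 (T(G) = -2 + 5 = 3)
a = 3
K(w, X) = -8
K(3, -6)*a = -8*3 = -24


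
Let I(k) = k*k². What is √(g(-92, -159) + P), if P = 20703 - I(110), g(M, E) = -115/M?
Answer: I*√5241183/2 ≈ 1144.7*I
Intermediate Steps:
I(k) = k³
P = -1310297 (P = 20703 - 1*110³ = 20703 - 1*1331000 = 20703 - 1331000 = -1310297)
√(g(-92, -159) + P) = √(-115/(-92) - 1310297) = √(-115*(-1/92) - 1310297) = √(5/4 - 1310297) = √(-5241183/4) = I*√5241183/2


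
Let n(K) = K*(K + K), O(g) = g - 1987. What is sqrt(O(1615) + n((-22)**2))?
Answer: 2*sqrt(117035) ≈ 684.21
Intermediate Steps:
O(g) = -1987 + g
n(K) = 2*K**2 (n(K) = K*(2*K) = 2*K**2)
sqrt(O(1615) + n((-22)**2)) = sqrt((-1987 + 1615) + 2*((-22)**2)**2) = sqrt(-372 + 2*484**2) = sqrt(-372 + 2*234256) = sqrt(-372 + 468512) = sqrt(468140) = 2*sqrt(117035)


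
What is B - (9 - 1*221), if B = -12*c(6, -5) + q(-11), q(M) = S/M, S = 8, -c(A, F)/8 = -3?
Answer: -844/11 ≈ -76.727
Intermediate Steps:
c(A, F) = 24 (c(A, F) = -8*(-3) = 24)
q(M) = 8/M
B = -3176/11 (B = -12*24 + 8/(-11) = -288 + 8*(-1/11) = -288 - 8/11 = -3176/11 ≈ -288.73)
B - (9 - 1*221) = -3176/11 - (9 - 1*221) = -3176/11 - (9 - 221) = -3176/11 - 1*(-212) = -3176/11 + 212 = -844/11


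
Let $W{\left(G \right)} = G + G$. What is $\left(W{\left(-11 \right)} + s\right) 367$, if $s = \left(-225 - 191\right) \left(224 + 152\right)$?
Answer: $-57412746$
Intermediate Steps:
$W{\left(G \right)} = 2 G$
$s = -156416$ ($s = \left(-416\right) 376 = -156416$)
$\left(W{\left(-11 \right)} + s\right) 367 = \left(2 \left(-11\right) - 156416\right) 367 = \left(-22 - 156416\right) 367 = \left(-156438\right) 367 = -57412746$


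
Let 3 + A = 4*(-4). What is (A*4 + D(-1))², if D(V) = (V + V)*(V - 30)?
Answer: 196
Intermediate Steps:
A = -19 (A = -3 + 4*(-4) = -3 - 16 = -19)
D(V) = 2*V*(-30 + V) (D(V) = (2*V)*(-30 + V) = 2*V*(-30 + V))
(A*4 + D(-1))² = (-19*4 + 2*(-1)*(-30 - 1))² = (-76 + 2*(-1)*(-31))² = (-76 + 62)² = (-14)² = 196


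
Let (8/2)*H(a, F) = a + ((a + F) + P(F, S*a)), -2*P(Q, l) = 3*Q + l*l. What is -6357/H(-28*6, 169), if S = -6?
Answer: 50856/1016905 ≈ 0.050011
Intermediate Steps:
P(Q, l) = -3*Q/2 - l**2/2 (P(Q, l) = -(3*Q + l*l)/2 = -(3*Q + l**2)/2 = -(l**2 + 3*Q)/2 = -3*Q/2 - l**2/2)
H(a, F) = a/2 - 9*a**2/2 - F/8 (H(a, F) = (a + ((a + F) + (-3*F/2 - 36*a**2/2)))/4 = (a + ((F + a) + (-3*F/2 - 18*a**2)))/4 = (a + ((F + a) + (-18*a**2 - 3*F/2)))/4 = (a + (a - 18*a**2 - F/2))/4 = (-18*a**2 + 2*a - F/2)/4 = a/2 - 9*a**2/2 - F/8)
-6357/H(-28*6, 169) = -6357/((-28*6)/2 - 9*(-28*6)**2/2 - 1/8*169) = -6357/((1/2)*(-168) - 9/2*(-168)**2 - 169/8) = -6357/(-84 - 9/2*28224 - 169/8) = -6357/(-84 - 127008 - 169/8) = -6357/(-1016905/8) = -6357*(-8/1016905) = 50856/1016905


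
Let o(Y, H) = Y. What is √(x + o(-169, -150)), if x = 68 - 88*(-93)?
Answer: √8083 ≈ 89.906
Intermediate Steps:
x = 8252 (x = 68 + 8184 = 8252)
√(x + o(-169, -150)) = √(8252 - 169) = √8083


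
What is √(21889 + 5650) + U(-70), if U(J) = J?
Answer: -70 + √27539 ≈ 95.949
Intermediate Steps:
√(21889 + 5650) + U(-70) = √(21889 + 5650) - 70 = √27539 - 70 = -70 + √27539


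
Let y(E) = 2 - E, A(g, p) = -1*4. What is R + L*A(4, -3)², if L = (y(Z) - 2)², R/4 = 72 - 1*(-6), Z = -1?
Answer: 328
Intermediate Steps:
A(g, p) = -4
R = 312 (R = 4*(72 - 1*(-6)) = 4*(72 + 6) = 4*78 = 312)
L = 1 (L = ((2 - 1*(-1)) - 2)² = ((2 + 1) - 2)² = (3 - 2)² = 1² = 1)
R + L*A(4, -3)² = 312 + 1*(-4)² = 312 + 1*16 = 312 + 16 = 328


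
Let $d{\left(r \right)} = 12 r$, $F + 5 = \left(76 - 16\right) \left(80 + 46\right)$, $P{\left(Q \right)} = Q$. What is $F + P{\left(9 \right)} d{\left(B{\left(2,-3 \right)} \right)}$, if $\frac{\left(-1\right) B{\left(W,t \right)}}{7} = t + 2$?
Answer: $8311$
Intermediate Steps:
$F = 7555$ ($F = -5 + \left(76 - 16\right) \left(80 + 46\right) = -5 + 60 \cdot 126 = -5 + 7560 = 7555$)
$B{\left(W,t \right)} = -14 - 7 t$ ($B{\left(W,t \right)} = - 7 \left(t + 2\right) = - 7 \left(2 + t\right) = -14 - 7 t$)
$F + P{\left(9 \right)} d{\left(B{\left(2,-3 \right)} \right)} = 7555 + 9 \cdot 12 \left(-14 - -21\right) = 7555 + 9 \cdot 12 \left(-14 + 21\right) = 7555 + 9 \cdot 12 \cdot 7 = 7555 + 9 \cdot 84 = 7555 + 756 = 8311$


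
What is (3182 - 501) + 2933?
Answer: 5614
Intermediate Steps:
(3182 - 501) + 2933 = 2681 + 2933 = 5614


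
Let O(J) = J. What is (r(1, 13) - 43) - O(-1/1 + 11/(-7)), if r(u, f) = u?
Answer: -276/7 ≈ -39.429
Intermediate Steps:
(r(1, 13) - 43) - O(-1/1 + 11/(-7)) = (1 - 43) - (-1/1 + 11/(-7)) = -42 - (-1*1 + 11*(-⅐)) = -42 - (-1 - 11/7) = -42 - 1*(-18/7) = -42 + 18/7 = -276/7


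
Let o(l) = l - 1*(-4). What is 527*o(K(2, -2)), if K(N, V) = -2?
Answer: 1054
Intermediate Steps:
o(l) = 4 + l (o(l) = l + 4 = 4 + l)
527*o(K(2, -2)) = 527*(4 - 2) = 527*2 = 1054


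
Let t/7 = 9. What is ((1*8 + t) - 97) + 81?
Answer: 55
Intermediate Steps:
t = 63 (t = 7*9 = 63)
((1*8 + t) - 97) + 81 = ((1*8 + 63) - 97) + 81 = ((8 + 63) - 97) + 81 = (71 - 97) + 81 = -26 + 81 = 55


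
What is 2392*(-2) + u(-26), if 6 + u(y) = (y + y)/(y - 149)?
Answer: -838198/175 ≈ -4789.7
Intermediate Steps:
u(y) = -6 + 2*y/(-149 + y) (u(y) = -6 + (y + y)/(y - 149) = -6 + (2*y)/(-149 + y) = -6 + 2*y/(-149 + y))
2392*(-2) + u(-26) = 2392*(-2) + 2*(447 - 2*(-26))/(-149 - 26) = -4784 + 2*(447 + 52)/(-175) = -4784 + 2*(-1/175)*499 = -4784 - 998/175 = -838198/175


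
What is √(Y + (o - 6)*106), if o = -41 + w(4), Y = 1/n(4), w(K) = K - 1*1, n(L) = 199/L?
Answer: 2*I*√46174567/199 ≈ 68.293*I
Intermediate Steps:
w(K) = -1 + K (w(K) = K - 1 = -1 + K)
Y = 4/199 (Y = 1/(199/4) = 4/199 ≈ 0.020101)
o = -38 (o = -41 + (-1 + 4) = -41 + 3 = -38)
√(Y + (o - 6)*106) = √(4/199 + (-38 - 6)*106) = √(4/199 - 44*106) = √(4/199 - 4664) = √(-928132/199) = 2*I*√46174567/199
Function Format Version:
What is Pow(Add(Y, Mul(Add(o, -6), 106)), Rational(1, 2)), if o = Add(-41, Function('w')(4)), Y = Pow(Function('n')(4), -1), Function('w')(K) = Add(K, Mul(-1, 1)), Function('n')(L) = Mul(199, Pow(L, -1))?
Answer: Mul(Rational(2, 199), I, Pow(46174567, Rational(1, 2))) ≈ Mul(68.293, I)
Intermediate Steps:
Function('w')(K) = Add(-1, K) (Function('w')(K) = Add(K, -1) = Add(-1, K))
Y = Rational(4, 199) (Y = Pow(Mul(199, Pow(4, -1)), -1) = Pow(Mul(199, Rational(1, 4)), -1) = Pow(Rational(199, 4), -1) = Rational(4, 199) ≈ 0.020101)
o = -38 (o = Add(-41, Add(-1, 4)) = Add(-41, 3) = -38)
Pow(Add(Y, Mul(Add(o, -6), 106)), Rational(1, 2)) = Pow(Add(Rational(4, 199), Mul(Add(-38, -6), 106)), Rational(1, 2)) = Pow(Add(Rational(4, 199), Mul(-44, 106)), Rational(1, 2)) = Pow(Add(Rational(4, 199), -4664), Rational(1, 2)) = Pow(Rational(-928132, 199), Rational(1, 2)) = Mul(Rational(2, 199), I, Pow(46174567, Rational(1, 2)))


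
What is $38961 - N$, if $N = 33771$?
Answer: $5190$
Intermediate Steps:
$38961 - N = 38961 - 33771 = 5190$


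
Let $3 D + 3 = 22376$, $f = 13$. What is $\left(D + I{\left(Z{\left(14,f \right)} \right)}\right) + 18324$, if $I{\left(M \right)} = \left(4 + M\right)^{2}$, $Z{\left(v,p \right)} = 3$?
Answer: $\frac{77492}{3} \approx 25831.0$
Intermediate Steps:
$D = \frac{22373}{3}$ ($D = -1 + \frac{1}{3} \cdot 22376 = -1 + \frac{22376}{3} = \frac{22373}{3} \approx 7457.7$)
$\left(D + I{\left(Z{\left(14,f \right)} \right)}\right) + 18324 = \left(\frac{22373}{3} + \left(4 + 3\right)^{2}\right) + 18324 = \left(\frac{22373}{3} + 7^{2}\right) + 18324 = \left(\frac{22373}{3} + 49\right) + 18324 = \frac{22520}{3} + 18324 = \frac{77492}{3}$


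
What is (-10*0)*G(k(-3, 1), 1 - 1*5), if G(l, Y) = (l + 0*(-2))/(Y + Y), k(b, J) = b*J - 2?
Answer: 0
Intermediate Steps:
k(b, J) = -2 + J*b (k(b, J) = J*b - 2 = -2 + J*b)
G(l, Y) = l/(2*Y) (G(l, Y) = (l + 0)/((2*Y)) = l*(1/(2*Y)) = l/(2*Y))
(-10*0)*G(k(-3, 1), 1 - 1*5) = (-10*0)*((-2 + 1*(-3))/(2*(1 - 1*5))) = 0*((-2 - 3)/(2*(1 - 5))) = 0*((1/2)*(-5)/(-4)) = 0*((1/2)*(-5)*(-1/4)) = 0*(5/8) = 0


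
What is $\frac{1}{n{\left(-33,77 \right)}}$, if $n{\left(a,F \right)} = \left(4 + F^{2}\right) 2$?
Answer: $\frac{1}{11866} \approx 8.4274 \cdot 10^{-5}$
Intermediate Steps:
$n{\left(a,F \right)} = 8 + 2 F^{2}$
$\frac{1}{n{\left(-33,77 \right)}} = \frac{1}{8 + 2 \cdot 77^{2}} = \frac{1}{8 + 2 \cdot 5929} = \frac{1}{8 + 11858} = \frac{1}{11866}$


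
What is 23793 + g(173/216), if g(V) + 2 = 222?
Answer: 24013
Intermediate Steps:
g(V) = 220 (g(V) = -2 + 222 = 220)
23793 + g(173/216) = 23793 + 220 = 24013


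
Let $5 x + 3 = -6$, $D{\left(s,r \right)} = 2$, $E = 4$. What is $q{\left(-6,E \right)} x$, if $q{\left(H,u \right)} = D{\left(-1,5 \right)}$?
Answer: $- \frac{18}{5} \approx -3.6$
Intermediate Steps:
$q{\left(H,u \right)} = 2$
$x = - \frac{9}{5}$ ($x = - \frac{3}{5} + \frac{1}{5} \left(-6\right) = - \frac{3}{5} - \frac{6}{5} = - \frac{9}{5} \approx -1.8$)
$q{\left(-6,E \right)} x = 2 \left(- \frac{9}{5}\right) = - \frac{18}{5}$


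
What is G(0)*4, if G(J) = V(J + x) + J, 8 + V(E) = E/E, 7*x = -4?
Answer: -28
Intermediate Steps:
x = -4/7 (x = (⅐)*(-4) = -4/7 ≈ -0.57143)
V(E) = -7 (V(E) = -8 + E/E = -8 + 1 = -7)
G(J) = -7 + J
G(0)*4 = (-7 + 0)*4 = -7*4 = -28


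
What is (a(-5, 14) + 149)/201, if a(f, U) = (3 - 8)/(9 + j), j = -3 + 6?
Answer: 1783/2412 ≈ 0.73922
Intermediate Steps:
j = 3
a(f, U) = -5/12 (a(f, U) = (3 - 8)/(9 + 3) = -5/12)
(a(-5, 14) + 149)/201 = (-5/12 + 149)/201 = (1783/12)*(1/201) = 1783/2412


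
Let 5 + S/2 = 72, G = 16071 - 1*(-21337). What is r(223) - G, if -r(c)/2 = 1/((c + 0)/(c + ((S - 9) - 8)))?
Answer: -8342664/223 ≈ -37411.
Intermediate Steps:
G = 37408 (G = 16071 + 21337 = 37408)
S = 134 (S = -10 + 2*72 = -10 + 144 = 134)
r(c) = -2*(117 + c)/c (r(c) = -2*(c + ((134 - 9) - 8))/(c + 0) = -2*(c + (125 - 8))/c = -2*(c + 117)/c = -2*(117 + c)/c)
r(223) - G = (-2 - 234/223) - 1*37408 = (-2 - 234*1/223) - 37408 = (-2 - 234/223) - 37408 = -680/223 - 37408 = -8342664/223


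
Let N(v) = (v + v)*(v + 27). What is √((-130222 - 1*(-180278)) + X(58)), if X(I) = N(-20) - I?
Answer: √49718 ≈ 222.98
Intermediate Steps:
N(v) = 2*v*(27 + v) (N(v) = (2*v)*(27 + v) = 2*v*(27 + v))
X(I) = -280 - I (X(I) = 2*(-20)*(27 - 20) - I = 2*(-20)*7 - I = -280 - I)
√((-130222 - 1*(-180278)) + X(58)) = √((-130222 - 1*(-180278)) + (-280 - 1*58)) = √((-130222 + 180278) + (-280 - 58)) = √(50056 - 338) = √49718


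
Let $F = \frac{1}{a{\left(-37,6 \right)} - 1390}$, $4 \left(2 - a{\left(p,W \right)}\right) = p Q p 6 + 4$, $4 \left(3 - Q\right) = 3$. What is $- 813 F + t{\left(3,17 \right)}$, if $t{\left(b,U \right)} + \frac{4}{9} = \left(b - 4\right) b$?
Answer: $- \frac{477263}{144225} \approx -3.3092$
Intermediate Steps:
$Q = \frac{9}{4}$ ($Q = 3 - \frac{3}{4} = \frac{9}{4} \approx 2.25$)
$a{\left(p,W \right)} = 1 - \frac{27 p^{2}}{8}$ ($a{\left(p,W \right)} = 2 - \frac{p \frac{9 p}{4} \cdot 6 + 4}{4} = 2 - \frac{p \frac{27 p}{2} + 4}{4} = 2 - \frac{\frac{27 p^{2}}{2} + 4}{4} = 2 - \frac{4 + \frac{27 p^{2}}{2}}{4} = 2 - \left(1 + \frac{27 p^{2}}{8}\right) = 1 - \frac{27 p^{2}}{8}$)
$t{\left(b,U \right)} = - \frac{4}{9} + b \left(-4 + b\right)$ ($t{\left(b,U \right)} = - \frac{4}{9} + \left(b - 4\right) b = - \frac{4}{9} + \left(-4 + b\right) b = - \frac{4}{9} + b \left(-4 + b\right)$)
$F = - \frac{8}{48075}$ ($F = \frac{1}{\left(1 - \frac{27 \left(-37\right)^{2}}{8}\right) - 1390} = \frac{1}{\left(1 - \frac{36963}{8}\right) - 1390} = \frac{1}{- \frac{36955}{8} - 1390} = \frac{1}{- \frac{48075}{8}} = - \frac{8}{48075} \approx -0.00016641$)
$- 813 F + t{\left(3,17 \right)} = \left(-813\right) \left(- \frac{8}{48075}\right) - \left(\frac{112}{9} - 9\right) = \frac{2168}{16025} - \frac{31}{9} = - \frac{477263}{144225}$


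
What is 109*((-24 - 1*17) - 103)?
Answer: -15696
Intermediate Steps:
109*((-24 - 1*17) - 103) = 109*((-24 - 17) - 103) = 109*(-41 - 103) = 109*(-144) = -15696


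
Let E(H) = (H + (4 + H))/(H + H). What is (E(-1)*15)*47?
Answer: -705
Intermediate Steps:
E(H) = (4 + 2*H)/(2*H) (E(H) = (4 + 2*H)/((2*H)) = (4 + 2*H)*(1/(2*H)) = (4 + 2*H)/(2*H))
(E(-1)*15)*47 = (((2 - 1)/(-1))*15)*47 = (-1*1*15)*47 = -1*15*47 = -15*47 = -705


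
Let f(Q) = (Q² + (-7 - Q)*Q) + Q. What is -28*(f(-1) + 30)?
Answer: -1008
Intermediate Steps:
f(Q) = Q + Q² + Q*(-7 - Q) (f(Q) = (Q² + Q*(-7 - Q)) + Q = Q + Q² + Q*(-7 - Q))
-28*(f(-1) + 30) = -28*(-6*(-1) + 30) = -28*(6 + 30) = -28*36 = -1008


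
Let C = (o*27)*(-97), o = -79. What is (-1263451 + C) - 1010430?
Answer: -2066980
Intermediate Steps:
C = 206901 (C = -79*27*(-97) = -2133*(-97) = 206901)
(-1263451 + C) - 1010430 = (-1263451 + 206901) - 1010430 = -1056550 - 1010430 = -2066980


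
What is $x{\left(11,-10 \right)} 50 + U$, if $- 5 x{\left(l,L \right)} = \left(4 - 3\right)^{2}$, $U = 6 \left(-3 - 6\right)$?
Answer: $-64$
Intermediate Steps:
$U = -54$ ($U = 6 \left(-9\right) = -54$)
$x{\left(l,L \right)} = - \frac{1}{5}$ ($x{\left(l,L \right)} = - \frac{\left(4 - 3\right)^{2}}{5} = - \frac{1^{2}}{5} = \left(- \frac{1}{5}\right) 1 = - \frac{1}{5}$)
$x{\left(11,-10 \right)} 50 + U = \left(- \frac{1}{5}\right) 50 - 54 = -10 - 54 = -64$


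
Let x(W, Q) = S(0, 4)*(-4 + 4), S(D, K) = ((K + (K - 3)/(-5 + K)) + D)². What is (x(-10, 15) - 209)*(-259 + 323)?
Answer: -13376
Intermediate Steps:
S(D, K) = (D + K + (-3 + K)/(-5 + K))² (S(D, K) = ((K + (-3 + K)/(-5 + K)) + D)² = (D + K + (-3 + K)/(-5 + K))²)
x(W, Q) = 0 (x(W, Q) = ((3 - 1*4² + 4*4 + 5*0 - 1*0*4)²/(-5 + 4)²)*(-4 + 4) = ((3 - 1*16 + 16 + 0 + 0)²/(-1)²)*0 = (1*(3 - 16 + 16 + 0 + 0)²)*0 = (1*3²)*0 = (1*9)*0 = 9*0 = 0)
(x(-10, 15) - 209)*(-259 + 323) = (0 - 209)*(-259 + 323) = -209*64 = -13376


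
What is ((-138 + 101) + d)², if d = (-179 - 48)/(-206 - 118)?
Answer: 138321121/104976 ≈ 1317.6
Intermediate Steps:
d = 227/324 (d = -227/(-324) = -227*(-1/324) = 227/324 ≈ 0.70062)
((-138 + 101) + d)² = ((-138 + 101) + 227/324)² = (-37 + 227/324)² = (-11761/324)² = 138321121/104976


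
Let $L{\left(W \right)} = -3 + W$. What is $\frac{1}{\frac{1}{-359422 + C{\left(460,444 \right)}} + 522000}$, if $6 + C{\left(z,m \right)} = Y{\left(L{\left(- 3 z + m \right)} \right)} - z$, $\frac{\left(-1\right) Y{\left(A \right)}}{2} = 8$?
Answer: $\frac{359904}{187869887999} \approx 1.9157 \cdot 10^{-6}$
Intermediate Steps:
$Y{\left(A \right)} = -16$ ($Y{\left(A \right)} = \left(-2\right) 8 = -16$)
$C{\left(z,m \right)} = -22 - z$ ($C{\left(z,m \right)} = -6 - \left(16 + z\right) = -22 - z$)
$\frac{1}{\frac{1}{-359422 + C{\left(460,444 \right)}} + 522000} = \frac{1}{\frac{1}{-359422 - 482} + 522000} = \frac{1}{\frac{1}{-359904} + 522000} = \frac{1}{- \frac{1}{359904} + 522000} = \frac{1}{\frac{187869887999}{359904}} = \frac{359904}{187869887999}$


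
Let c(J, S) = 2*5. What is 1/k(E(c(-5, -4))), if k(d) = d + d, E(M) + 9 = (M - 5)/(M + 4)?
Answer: -7/121 ≈ -0.057851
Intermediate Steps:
c(J, S) = 10
E(M) = -9 + (-5 + M)/(4 + M) (E(M) = -9 + (M - 5)/(M + 4) = -9 + (-5 + M)/(4 + M))
k(d) = 2*d
1/k(E(c(-5, -4))) = 1/(2*((-41 - 8*10)/(4 + 10))) = 1/(2*((-41 - 80)/14)) = 1/(2*((1/14)*(-121))) = 1/(2*(-121/14)) = 1/(-121/7) = -7/121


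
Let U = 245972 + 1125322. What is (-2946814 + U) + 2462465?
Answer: 886945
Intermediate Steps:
U = 1371294
(-2946814 + U) + 2462465 = (-2946814 + 1371294) + 2462465 = -1575520 + 2462465 = 886945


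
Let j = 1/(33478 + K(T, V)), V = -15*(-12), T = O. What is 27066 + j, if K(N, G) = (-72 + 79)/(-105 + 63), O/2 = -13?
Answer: 5436666228/200867 ≈ 27066.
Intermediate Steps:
O = -26 (O = 2*(-13) = -26)
T = -26
V = 180
K(N, G) = -⅙ (K(N, G) = 7/(-42) = 7*(-1/42) = -⅙)
j = 6/200867 (j = 1/(33478 - ⅙) = 1/(200867/6) = 6/200867 ≈ 2.9871e-5)
27066 + j = 27066 + 6/200867 = 5436666228/200867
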